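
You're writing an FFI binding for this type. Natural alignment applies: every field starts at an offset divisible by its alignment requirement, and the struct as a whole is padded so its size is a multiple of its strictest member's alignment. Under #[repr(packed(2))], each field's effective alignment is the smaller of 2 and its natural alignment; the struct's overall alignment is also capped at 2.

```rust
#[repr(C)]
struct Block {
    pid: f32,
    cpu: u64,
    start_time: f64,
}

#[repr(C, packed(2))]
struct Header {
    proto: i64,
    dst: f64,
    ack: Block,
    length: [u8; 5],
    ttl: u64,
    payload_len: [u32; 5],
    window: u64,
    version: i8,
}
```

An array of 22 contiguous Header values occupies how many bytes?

Block: @0: pid [4B, align 4] → 4; +4 pad (align 8); @8: cpu [8B, align 8] → 16; @16: start_time [8B, align 8] → 24; size 24, align 8
@0: proto [8B, align 2] → 8
@8: dst [8B, align 2] → 16
@16: ack [24B, align 2] → 40
@40: length [5B, align 1] → 45
+1 pad (align 2)
@46: ttl [8B, align 2] → 54
@54: payload_len [20B, align 2] → 74
@74: window [8B, align 2] → 82
@82: version [1B, align 1] → 83
+1 tail pad (align 2)
size 84, align 2
array of 22: 22 × 84 = 1848

1848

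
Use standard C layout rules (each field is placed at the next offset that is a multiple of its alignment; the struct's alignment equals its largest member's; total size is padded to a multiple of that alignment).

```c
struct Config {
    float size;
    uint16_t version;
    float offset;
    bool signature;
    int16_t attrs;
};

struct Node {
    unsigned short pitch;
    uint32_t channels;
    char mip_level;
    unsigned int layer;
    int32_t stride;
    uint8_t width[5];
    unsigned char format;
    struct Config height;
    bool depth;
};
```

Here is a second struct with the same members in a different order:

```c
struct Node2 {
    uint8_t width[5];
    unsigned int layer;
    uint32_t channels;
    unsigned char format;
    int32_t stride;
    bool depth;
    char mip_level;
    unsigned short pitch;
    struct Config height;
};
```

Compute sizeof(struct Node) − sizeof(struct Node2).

4

Config: 0..4  size  (4B, 4-aligned); 4..6  version  (2B, 2-aligned); 6..8  -- padding (2B); 8..12  offset  (4B, 4-aligned); 12..13  signature  (1B, 1-aligned); 13..14  -- padding (1B); 14..16  attrs  (2B, 2-aligned); sizeof = 16, alignof = 4
0..2  pitch  (2B, 2-aligned)
2..4  -- padding (2B)
4..8  channels  (4B, 4-aligned)
8..9  mip_level  (1B, 1-aligned)
9..12  -- padding (3B)
12..16  layer  (4B, 4-aligned)
16..20  stride  (4B, 4-aligned)
20..25  width  (5B, 1-aligned)
25..26  format  (1B, 1-aligned)
26..28  -- padding (2B)
28..44  height  (16B, 4-aligned)
44..45  depth  (1B, 1-aligned)
45..48  -- tail padding (3B)
sizeof = 48, alignof = 4
— Node2 —
0..5  width  (5B, 1-aligned)
5..8  -- padding (3B)
8..12  layer  (4B, 4-aligned)
12..16  channels  (4B, 4-aligned)
16..17  format  (1B, 1-aligned)
17..20  -- padding (3B)
20..24  stride  (4B, 4-aligned)
24..25  depth  (1B, 1-aligned)
25..26  mip_level  (1B, 1-aligned)
26..28  pitch  (2B, 2-aligned)
28..44  height  (16B, 4-aligned)
sizeof = 44, alignof = 4
48 − 44 = 4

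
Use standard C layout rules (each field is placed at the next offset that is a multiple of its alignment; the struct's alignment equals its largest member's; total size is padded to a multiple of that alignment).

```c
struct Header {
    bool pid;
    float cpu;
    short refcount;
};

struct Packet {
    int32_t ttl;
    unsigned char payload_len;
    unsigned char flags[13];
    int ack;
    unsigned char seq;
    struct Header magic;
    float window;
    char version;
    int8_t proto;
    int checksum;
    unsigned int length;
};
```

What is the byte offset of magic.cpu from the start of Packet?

Header: pid at 0 (size 1, align 1) → ends 1; pad 3 to align 4 for cpu; cpu at 4 (size 4, align 4) → ends 8; refcount at 8 (size 2, align 2) → ends 10; tail pad 2 to reach multiple of 4; total 12 bytes, alignment 4
ttl at 0 (size 4, align 4) → ends 4
payload_len at 4 (size 1, align 1) → ends 5
flags at 5 (size 13, align 1) → ends 18
pad 2 to align 4 for ack
ack at 20 (size 4, align 4) → ends 24
seq at 24 (size 1, align 1) → ends 25
pad 3 to align 4 for magic
magic at 28 (size 12, align 4) → ends 40
within Header: cpu at 4
28 + 4 = 32

32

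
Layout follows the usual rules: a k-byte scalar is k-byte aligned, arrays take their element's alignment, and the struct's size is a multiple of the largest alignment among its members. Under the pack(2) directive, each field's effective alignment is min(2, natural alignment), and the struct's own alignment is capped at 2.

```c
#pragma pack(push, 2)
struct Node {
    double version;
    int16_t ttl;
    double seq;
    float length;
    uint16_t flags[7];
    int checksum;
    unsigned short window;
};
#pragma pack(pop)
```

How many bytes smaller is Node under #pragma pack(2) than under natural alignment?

14

natural layout:
  @0: version [8B, align 8] → 8
  @8: ttl [2B, align 2] → 10
  +6 pad (align 8)
  @16: seq [8B, align 8] → 24
  @24: length [4B, align 4] → 28
  @28: flags [14B, align 2] → 42
  +2 pad (align 4)
  @44: checksum [4B, align 4] → 48
  @48: window [2B, align 2] → 50
  +6 tail pad (align 8)
  size 56, align 8
packed(2) layout:
  @0: version [8B, align 2] → 8
  @8: ttl [2B, align 2] → 10
  @10: seq [8B, align 2] → 18
  @18: length [4B, align 2] → 22
  @22: flags [14B, align 2] → 36
  @36: checksum [4B, align 2] → 40
  @40: window [2B, align 2] → 42
  size 42, align 2
56 − 42 = 14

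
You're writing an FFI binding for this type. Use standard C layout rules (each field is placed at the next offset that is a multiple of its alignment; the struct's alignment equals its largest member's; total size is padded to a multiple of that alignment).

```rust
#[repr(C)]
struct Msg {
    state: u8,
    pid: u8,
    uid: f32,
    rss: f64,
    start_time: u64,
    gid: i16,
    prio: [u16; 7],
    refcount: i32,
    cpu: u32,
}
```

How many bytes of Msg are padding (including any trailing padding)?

@0: state [1B, align 1] → 1
@1: pid [1B, align 1] → 2
+2 pad (align 4)
@4: uid [4B, align 4] → 8
@8: rss [8B, align 8] → 16
@16: start_time [8B, align 8] → 24
@24: gid [2B, align 2] → 26
@26: prio [14B, align 2] → 40
@40: refcount [4B, align 4] → 44
@44: cpu [4B, align 4] → 48
size 48, align 8
data bytes 46, size 48 → padding 2

2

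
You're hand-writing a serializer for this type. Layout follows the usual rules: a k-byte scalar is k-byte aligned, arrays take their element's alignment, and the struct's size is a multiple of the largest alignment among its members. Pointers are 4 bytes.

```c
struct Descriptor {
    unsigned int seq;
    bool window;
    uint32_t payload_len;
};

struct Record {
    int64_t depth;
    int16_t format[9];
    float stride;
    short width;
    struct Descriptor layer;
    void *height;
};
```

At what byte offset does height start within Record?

48

Descriptor: 0..4  seq  (4B, 4-aligned); 4..5  window  (1B, 1-aligned); 5..8  -- padding (3B); 8..12  payload_len  (4B, 4-aligned); sizeof = 12, alignof = 4
0..8  depth  (8B, 8-aligned)
8..26  format  (18B, 2-aligned)
26..28  -- padding (2B)
28..32  stride  (4B, 4-aligned)
32..34  width  (2B, 2-aligned)
34..36  -- padding (2B)
36..48  layer  (12B, 4-aligned)
48..52  height  (4B, 4-aligned)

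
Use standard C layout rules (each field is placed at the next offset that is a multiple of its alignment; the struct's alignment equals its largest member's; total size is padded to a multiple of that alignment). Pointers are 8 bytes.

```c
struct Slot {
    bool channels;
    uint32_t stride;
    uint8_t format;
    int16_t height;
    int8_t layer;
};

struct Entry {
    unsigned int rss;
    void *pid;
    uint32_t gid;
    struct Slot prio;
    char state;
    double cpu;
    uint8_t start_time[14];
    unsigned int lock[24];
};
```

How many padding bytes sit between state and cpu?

3

Slot: @0: channels [1B, align 1] → 1; +3 pad (align 4); @4: stride [4B, align 4] → 8; @8: format [1B, align 1] → 9; +1 pad (align 2); @10: height [2B, align 2] → 12; @12: layer [1B, align 1] → 13; +3 tail pad (align 4); size 16, align 4
@0: rss [4B, align 4] → 4
+4 pad (align 8)
@8: pid [8B, align 8] → 16
@16: gid [4B, align 4] → 20
@20: prio [16B, align 4] → 36
@36: state [1B, align 1] → 37
+3 pad (align 8)
@40: cpu [8B, align 8] → 48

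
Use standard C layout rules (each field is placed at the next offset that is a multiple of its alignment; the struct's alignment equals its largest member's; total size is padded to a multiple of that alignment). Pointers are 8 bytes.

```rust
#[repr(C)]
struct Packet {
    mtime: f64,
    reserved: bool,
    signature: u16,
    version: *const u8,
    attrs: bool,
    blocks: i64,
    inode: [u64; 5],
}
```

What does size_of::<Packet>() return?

80

@0: mtime [8B, align 8] → 8
@8: reserved [1B, align 1] → 9
+1 pad (align 2)
@10: signature [2B, align 2] → 12
+4 pad (align 8)
@16: version [8B, align 8] → 24
@24: attrs [1B, align 1] → 25
+7 pad (align 8)
@32: blocks [8B, align 8] → 40
@40: inode [40B, align 8] → 80
size 80, align 8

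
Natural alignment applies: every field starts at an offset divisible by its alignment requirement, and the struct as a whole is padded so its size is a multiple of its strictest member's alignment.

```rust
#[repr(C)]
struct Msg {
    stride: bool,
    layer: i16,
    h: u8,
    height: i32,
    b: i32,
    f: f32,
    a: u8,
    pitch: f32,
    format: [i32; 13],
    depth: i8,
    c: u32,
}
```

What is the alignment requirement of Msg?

member alignments: stride=1, layer=2, h=1, height=4, b=4, f=4, a=1, pitch=4, format=4, depth=1, c=4
max = 4

4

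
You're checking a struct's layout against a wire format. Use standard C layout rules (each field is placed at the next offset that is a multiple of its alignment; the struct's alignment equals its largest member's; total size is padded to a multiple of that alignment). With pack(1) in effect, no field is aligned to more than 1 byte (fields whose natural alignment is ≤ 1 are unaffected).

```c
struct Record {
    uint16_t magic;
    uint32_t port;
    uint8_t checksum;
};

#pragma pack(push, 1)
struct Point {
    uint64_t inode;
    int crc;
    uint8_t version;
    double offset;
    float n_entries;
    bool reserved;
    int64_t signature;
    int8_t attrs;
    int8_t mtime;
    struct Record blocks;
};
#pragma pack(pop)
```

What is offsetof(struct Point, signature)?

26

Record: magic at 0 (size 2, align 2) → ends 2; pad 2 to align 4 for port; port at 4 (size 4, align 4) → ends 8; checksum at 8 (size 1, align 1) → ends 9; tail pad 3 to reach multiple of 4; total 12 bytes, alignment 4
inode at 0 (size 8, align 1) → ends 8
crc at 8 (size 4, align 1) → ends 12
version at 12 (size 1, align 1) → ends 13
offset at 13 (size 8, align 1) → ends 21
n_entries at 21 (size 4, align 1) → ends 25
reserved at 25 (size 1, align 1) → ends 26
signature at 26 (size 8, align 1) → ends 34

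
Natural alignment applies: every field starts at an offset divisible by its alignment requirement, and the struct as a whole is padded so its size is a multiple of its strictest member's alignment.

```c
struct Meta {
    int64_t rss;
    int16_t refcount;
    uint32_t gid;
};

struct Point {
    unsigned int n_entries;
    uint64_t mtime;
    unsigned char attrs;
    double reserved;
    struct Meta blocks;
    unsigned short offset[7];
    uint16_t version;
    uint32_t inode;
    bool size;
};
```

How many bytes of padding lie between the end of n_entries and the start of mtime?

Meta: rss at 0 (size 8, align 8) → ends 8; refcount at 8 (size 2, align 2) → ends 10; pad 2 to align 4 for gid; gid at 12 (size 4, align 4) → ends 16; total 16 bytes, alignment 8
n_entries at 0 (size 4, align 4) → ends 4
pad 4 to align 8 for mtime
mtime at 8 (size 8, align 8) → ends 16

4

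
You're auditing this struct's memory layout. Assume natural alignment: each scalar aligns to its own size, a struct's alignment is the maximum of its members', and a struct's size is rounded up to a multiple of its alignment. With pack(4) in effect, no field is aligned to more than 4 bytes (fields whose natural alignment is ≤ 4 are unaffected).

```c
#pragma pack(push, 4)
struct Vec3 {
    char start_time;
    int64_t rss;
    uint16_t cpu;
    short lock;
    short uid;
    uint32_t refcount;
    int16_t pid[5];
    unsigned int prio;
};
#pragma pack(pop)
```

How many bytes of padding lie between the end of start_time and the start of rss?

0..1  start_time  (1B, 1-aligned)
1..4  -- padding (3B)
4..12  rss  (8B, 4-aligned)

3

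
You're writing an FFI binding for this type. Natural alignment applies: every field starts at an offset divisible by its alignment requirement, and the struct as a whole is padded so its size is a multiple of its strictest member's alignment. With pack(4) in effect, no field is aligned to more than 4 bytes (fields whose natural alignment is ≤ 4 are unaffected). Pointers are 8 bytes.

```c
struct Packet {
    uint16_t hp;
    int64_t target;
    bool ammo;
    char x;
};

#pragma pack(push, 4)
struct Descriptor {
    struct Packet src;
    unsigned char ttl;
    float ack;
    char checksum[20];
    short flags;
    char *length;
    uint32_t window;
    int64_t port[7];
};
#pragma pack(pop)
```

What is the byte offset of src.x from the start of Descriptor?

Packet: hp at 0 (size 2, align 2) → ends 2; pad 6 to align 8 for target; target at 8 (size 8, align 8) → ends 16; ammo at 16 (size 1, align 1) → ends 17; x at 17 (size 1, align 1) → ends 18; tail pad 6 to reach multiple of 8; total 24 bytes, alignment 8
src at 0 (size 24, align 4) → ends 24
within Packet: x at 17
0 + 17 = 17

17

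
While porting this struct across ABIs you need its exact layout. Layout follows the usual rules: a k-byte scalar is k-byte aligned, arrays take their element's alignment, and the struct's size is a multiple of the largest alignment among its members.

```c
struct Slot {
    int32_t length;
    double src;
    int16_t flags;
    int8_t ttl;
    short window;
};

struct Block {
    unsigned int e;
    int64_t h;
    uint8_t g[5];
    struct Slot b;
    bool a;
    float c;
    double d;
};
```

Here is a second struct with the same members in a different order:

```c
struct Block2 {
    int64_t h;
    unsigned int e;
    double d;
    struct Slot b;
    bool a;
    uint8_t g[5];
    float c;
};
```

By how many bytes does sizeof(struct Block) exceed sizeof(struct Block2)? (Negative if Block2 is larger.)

0

Slot: 0..4  length  (4B, 4-aligned); 4..8  -- padding (4B); 8..16  src  (8B, 8-aligned); 16..18  flags  (2B, 2-aligned); 18..19  ttl  (1B, 1-aligned); 19..20  -- padding (1B); 20..22  window  (2B, 2-aligned); 22..24  -- tail padding (2B); sizeof = 24, alignof = 8
0..4  e  (4B, 4-aligned)
4..8  -- padding (4B)
8..16  h  (8B, 8-aligned)
16..21  g  (5B, 1-aligned)
21..24  -- padding (3B)
24..48  b  (24B, 8-aligned)
48..49  a  (1B, 1-aligned)
49..52  -- padding (3B)
52..56  c  (4B, 4-aligned)
56..64  d  (8B, 8-aligned)
sizeof = 64, alignof = 8
— Block2 —
0..8  h  (8B, 8-aligned)
8..12  e  (4B, 4-aligned)
12..16  -- padding (4B)
16..24  d  (8B, 8-aligned)
24..48  b  (24B, 8-aligned)
48..49  a  (1B, 1-aligned)
49..54  g  (5B, 1-aligned)
54..56  -- padding (2B)
56..60  c  (4B, 4-aligned)
60..64  -- tail padding (4B)
sizeof = 64, alignof = 8
64 − 64 = 0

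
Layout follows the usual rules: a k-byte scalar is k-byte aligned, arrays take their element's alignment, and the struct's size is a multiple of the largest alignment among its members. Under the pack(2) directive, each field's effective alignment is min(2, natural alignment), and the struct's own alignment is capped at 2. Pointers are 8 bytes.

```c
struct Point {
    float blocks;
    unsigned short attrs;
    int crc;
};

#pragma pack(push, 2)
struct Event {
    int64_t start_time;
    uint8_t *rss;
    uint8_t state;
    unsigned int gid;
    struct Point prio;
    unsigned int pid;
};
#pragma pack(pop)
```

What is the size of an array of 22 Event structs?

Point: 0..4  blocks  (4B, 4-aligned); 4..6  attrs  (2B, 2-aligned); 6..8  -- padding (2B); 8..12  crc  (4B, 4-aligned); sizeof = 12, alignof = 4
0..8  start_time  (8B, 2-aligned)
8..16  rss  (8B, 2-aligned)
16..17  state  (1B, 1-aligned)
17..18  -- padding (1B)
18..22  gid  (4B, 2-aligned)
22..34  prio  (12B, 2-aligned)
34..38  pid  (4B, 2-aligned)
sizeof = 38, alignof = 2
array of 22: 22 × 38 = 836

836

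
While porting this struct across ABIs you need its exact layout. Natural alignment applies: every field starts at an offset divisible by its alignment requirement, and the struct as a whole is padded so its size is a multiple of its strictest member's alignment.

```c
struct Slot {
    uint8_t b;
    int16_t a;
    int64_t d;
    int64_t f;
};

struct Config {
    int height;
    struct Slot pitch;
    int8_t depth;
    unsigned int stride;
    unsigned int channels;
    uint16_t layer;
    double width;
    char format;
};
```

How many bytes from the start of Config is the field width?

48

Slot: b at 0 (size 1, align 1) → ends 1; pad 1 to align 2 for a; a at 2 (size 2, align 2) → ends 4; pad 4 to align 8 for d; d at 8 (size 8, align 8) → ends 16; f at 16 (size 8, align 8) → ends 24; total 24 bytes, alignment 8
height at 0 (size 4, align 4) → ends 4
pad 4 to align 8 for pitch
pitch at 8 (size 24, align 8) → ends 32
depth at 32 (size 1, align 1) → ends 33
pad 3 to align 4 for stride
stride at 36 (size 4, align 4) → ends 40
channels at 40 (size 4, align 4) → ends 44
layer at 44 (size 2, align 2) → ends 46
pad 2 to align 8 for width
width at 48 (size 8, align 8) → ends 56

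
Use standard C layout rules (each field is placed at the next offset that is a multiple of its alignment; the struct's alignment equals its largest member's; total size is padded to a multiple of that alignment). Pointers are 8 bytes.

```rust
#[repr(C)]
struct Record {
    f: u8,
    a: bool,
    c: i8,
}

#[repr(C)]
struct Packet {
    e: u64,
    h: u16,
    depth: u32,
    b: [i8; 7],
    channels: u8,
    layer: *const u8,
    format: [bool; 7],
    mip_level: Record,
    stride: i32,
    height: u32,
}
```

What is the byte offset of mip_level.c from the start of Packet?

41

Record: @0: f [1B, align 1] → 1; @1: a [1B, align 1] → 2; @2: c [1B, align 1] → 3; size 3, align 1
@0: e [8B, align 8] → 8
@8: h [2B, align 2] → 10
+2 pad (align 4)
@12: depth [4B, align 4] → 16
@16: b [7B, align 1] → 23
@23: channels [1B, align 1] → 24
@24: layer [8B, align 8] → 32
@32: format [7B, align 1] → 39
@39: mip_level [3B, align 1] → 42
within Record: c at 2
39 + 2 = 41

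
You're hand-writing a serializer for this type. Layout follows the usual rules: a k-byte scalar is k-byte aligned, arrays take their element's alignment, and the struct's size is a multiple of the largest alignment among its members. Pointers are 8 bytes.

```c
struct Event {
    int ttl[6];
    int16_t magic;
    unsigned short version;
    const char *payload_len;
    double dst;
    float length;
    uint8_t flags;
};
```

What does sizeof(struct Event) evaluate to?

@0: ttl [24B, align 4] → 24
@24: magic [2B, align 2] → 26
@26: version [2B, align 2] → 28
+4 pad (align 8)
@32: payload_len [8B, align 8] → 40
@40: dst [8B, align 8] → 48
@48: length [4B, align 4] → 52
@52: flags [1B, align 1] → 53
+3 tail pad (align 8)
size 56, align 8

56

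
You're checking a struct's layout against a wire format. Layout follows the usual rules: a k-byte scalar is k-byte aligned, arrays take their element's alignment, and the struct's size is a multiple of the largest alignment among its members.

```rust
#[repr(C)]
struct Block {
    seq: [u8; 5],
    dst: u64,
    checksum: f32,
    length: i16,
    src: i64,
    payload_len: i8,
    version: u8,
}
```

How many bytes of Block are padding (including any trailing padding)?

11

seq at 0 (size 5, align 1) → ends 5
pad 3 to align 8 for dst
dst at 8 (size 8, align 8) → ends 16
checksum at 16 (size 4, align 4) → ends 20
length at 20 (size 2, align 2) → ends 22
pad 2 to align 8 for src
src at 24 (size 8, align 8) → ends 32
payload_len at 32 (size 1, align 1) → ends 33
version at 33 (size 1, align 1) → ends 34
tail pad 6 to reach multiple of 8
total 40 bytes, alignment 8
data bytes 29, size 40 → padding 11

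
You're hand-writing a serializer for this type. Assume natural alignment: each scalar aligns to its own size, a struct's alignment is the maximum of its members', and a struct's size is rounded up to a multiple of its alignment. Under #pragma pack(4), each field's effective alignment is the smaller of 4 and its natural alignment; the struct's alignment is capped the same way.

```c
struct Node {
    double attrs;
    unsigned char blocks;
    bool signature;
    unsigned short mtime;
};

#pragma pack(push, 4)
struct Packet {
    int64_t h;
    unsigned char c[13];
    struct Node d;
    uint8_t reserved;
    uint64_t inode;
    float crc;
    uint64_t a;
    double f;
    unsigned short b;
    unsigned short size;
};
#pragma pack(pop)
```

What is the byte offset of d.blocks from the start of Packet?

Node: 0..8  attrs  (8B, 8-aligned); 8..9  blocks  (1B, 1-aligned); 9..10  signature  (1B, 1-aligned); 10..12  mtime  (2B, 2-aligned); 12..16  -- tail padding (4B); sizeof = 16, alignof = 8
0..8  h  (8B, 4-aligned)
8..21  c  (13B, 1-aligned)
21..24  -- padding (3B)
24..40  d  (16B, 4-aligned)
within Node: blocks at 8
24 + 8 = 32

32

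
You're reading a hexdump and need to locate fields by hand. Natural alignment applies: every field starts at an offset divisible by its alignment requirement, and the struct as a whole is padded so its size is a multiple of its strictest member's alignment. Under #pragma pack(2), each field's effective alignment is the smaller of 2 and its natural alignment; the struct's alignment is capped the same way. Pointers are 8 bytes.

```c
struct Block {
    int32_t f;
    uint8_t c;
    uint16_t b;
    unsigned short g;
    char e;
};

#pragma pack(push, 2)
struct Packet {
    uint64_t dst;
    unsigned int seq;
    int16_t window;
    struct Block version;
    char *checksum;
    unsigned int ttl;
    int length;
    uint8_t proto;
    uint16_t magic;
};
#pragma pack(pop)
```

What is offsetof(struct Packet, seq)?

Block: @0: f [4B, align 4] → 4; @4: c [1B, align 1] → 5; +1 pad (align 2); @6: b [2B, align 2] → 8; @8: g [2B, align 2] → 10; @10: e [1B, align 1] → 11; +1 tail pad (align 4); size 12, align 4
@0: dst [8B, align 2] → 8
@8: seq [4B, align 2] → 12

8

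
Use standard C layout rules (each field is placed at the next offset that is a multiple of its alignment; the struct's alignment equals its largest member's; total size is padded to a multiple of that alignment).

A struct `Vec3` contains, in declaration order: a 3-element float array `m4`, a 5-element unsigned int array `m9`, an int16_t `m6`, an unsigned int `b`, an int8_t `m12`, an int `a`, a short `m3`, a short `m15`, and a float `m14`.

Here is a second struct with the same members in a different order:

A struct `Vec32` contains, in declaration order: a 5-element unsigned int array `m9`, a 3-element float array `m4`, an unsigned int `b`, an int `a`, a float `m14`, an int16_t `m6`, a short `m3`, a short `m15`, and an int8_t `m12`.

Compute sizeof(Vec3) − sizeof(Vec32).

4

0..12  m4  (12B, 4-aligned)
12..32  m9  (20B, 4-aligned)
32..34  m6  (2B, 2-aligned)
34..36  -- padding (2B)
36..40  b  (4B, 4-aligned)
40..41  m12  (1B, 1-aligned)
41..44  -- padding (3B)
44..48  a  (4B, 4-aligned)
48..50  m3  (2B, 2-aligned)
50..52  m15  (2B, 2-aligned)
52..56  m14  (4B, 4-aligned)
sizeof = 56, alignof = 4
— Vec32 —
0..20  m9  (20B, 4-aligned)
20..32  m4  (12B, 4-aligned)
32..36  b  (4B, 4-aligned)
36..40  a  (4B, 4-aligned)
40..44  m14  (4B, 4-aligned)
44..46  m6  (2B, 2-aligned)
46..48  m3  (2B, 2-aligned)
48..50  m15  (2B, 2-aligned)
50..51  m12  (1B, 1-aligned)
51..52  -- tail padding (1B)
sizeof = 52, alignof = 4
56 − 52 = 4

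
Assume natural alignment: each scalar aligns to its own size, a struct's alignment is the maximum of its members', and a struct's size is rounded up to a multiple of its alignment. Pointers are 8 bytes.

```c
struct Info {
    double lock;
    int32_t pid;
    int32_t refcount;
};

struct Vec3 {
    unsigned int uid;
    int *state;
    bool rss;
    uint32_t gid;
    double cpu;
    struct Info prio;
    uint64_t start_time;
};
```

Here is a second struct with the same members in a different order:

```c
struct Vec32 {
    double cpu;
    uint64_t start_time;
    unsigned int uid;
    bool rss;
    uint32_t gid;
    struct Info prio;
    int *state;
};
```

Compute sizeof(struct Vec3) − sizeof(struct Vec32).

Info: lock at 0 (size 8, align 8) → ends 8; pid at 8 (size 4, align 4) → ends 12; refcount at 12 (size 4, align 4) → ends 16; total 16 bytes, alignment 8
uid at 0 (size 4, align 4) → ends 4
pad 4 to align 8 for state
state at 8 (size 8, align 8) → ends 16
rss at 16 (size 1, align 1) → ends 17
pad 3 to align 4 for gid
gid at 20 (size 4, align 4) → ends 24
cpu at 24 (size 8, align 8) → ends 32
prio at 32 (size 16, align 8) → ends 48
start_time at 48 (size 8, align 8) → ends 56
total 56 bytes, alignment 8
— Vec32 —
cpu at 0 (size 8, align 8) → ends 8
start_time at 8 (size 8, align 8) → ends 16
uid at 16 (size 4, align 4) → ends 20
rss at 20 (size 1, align 1) → ends 21
pad 3 to align 4 for gid
gid at 24 (size 4, align 4) → ends 28
pad 4 to align 8 for prio
prio at 32 (size 16, align 8) → ends 48
state at 48 (size 8, align 8) → ends 56
total 56 bytes, alignment 8
56 − 56 = 0

0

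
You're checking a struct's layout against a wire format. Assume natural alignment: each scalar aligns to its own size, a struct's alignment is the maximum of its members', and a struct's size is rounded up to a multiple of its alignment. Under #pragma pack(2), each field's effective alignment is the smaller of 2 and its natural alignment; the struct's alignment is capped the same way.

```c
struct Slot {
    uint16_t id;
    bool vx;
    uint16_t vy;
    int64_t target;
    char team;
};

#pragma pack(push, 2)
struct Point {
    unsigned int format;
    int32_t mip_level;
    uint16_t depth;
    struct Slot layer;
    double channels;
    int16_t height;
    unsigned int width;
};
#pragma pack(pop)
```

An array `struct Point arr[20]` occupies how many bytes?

Slot: @0: id [2B, align 2] → 2; @2: vx [1B, align 1] → 3; +1 pad (align 2); @4: vy [2B, align 2] → 6; +2 pad (align 8); @8: target [8B, align 8] → 16; @16: team [1B, align 1] → 17; +7 tail pad (align 8); size 24, align 8
@0: format [4B, align 2] → 4
@4: mip_level [4B, align 2] → 8
@8: depth [2B, align 2] → 10
@10: layer [24B, align 2] → 34
@34: channels [8B, align 2] → 42
@42: height [2B, align 2] → 44
@44: width [4B, align 2] → 48
size 48, align 2
array of 20: 20 × 48 = 960

960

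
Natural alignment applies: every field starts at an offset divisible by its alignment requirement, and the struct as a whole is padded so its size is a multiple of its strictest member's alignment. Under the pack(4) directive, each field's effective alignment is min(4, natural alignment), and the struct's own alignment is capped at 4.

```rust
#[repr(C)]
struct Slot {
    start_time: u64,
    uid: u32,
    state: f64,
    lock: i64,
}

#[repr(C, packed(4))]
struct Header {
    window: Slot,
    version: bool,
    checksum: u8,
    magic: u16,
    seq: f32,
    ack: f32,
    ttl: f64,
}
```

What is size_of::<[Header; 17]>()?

Slot: 0..8  start_time  (8B, 8-aligned); 8..12  uid  (4B, 4-aligned); 12..16  -- padding (4B); 16..24  state  (8B, 8-aligned); 24..32  lock  (8B, 8-aligned); sizeof = 32, alignof = 8
0..32  window  (32B, 4-aligned)
32..33  version  (1B, 1-aligned)
33..34  checksum  (1B, 1-aligned)
34..36  magic  (2B, 2-aligned)
36..40  seq  (4B, 4-aligned)
40..44  ack  (4B, 4-aligned)
44..52  ttl  (8B, 4-aligned)
sizeof = 52, alignof = 4
array of 17: 17 × 52 = 884

884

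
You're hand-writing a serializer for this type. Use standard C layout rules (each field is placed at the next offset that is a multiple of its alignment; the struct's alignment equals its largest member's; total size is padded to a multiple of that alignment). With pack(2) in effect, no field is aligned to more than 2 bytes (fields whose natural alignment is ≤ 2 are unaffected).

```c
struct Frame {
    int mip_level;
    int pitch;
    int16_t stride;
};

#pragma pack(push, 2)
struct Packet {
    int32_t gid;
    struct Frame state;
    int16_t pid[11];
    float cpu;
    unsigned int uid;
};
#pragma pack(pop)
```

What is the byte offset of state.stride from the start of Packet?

12

Frame: mip_level at 0 (size 4, align 4) → ends 4; pitch at 4 (size 4, align 4) → ends 8; stride at 8 (size 2, align 2) → ends 10; tail pad 2 to reach multiple of 4; total 12 bytes, alignment 4
gid at 0 (size 4, align 2) → ends 4
state at 4 (size 12, align 2) → ends 16
within Frame: stride at 8
4 + 8 = 12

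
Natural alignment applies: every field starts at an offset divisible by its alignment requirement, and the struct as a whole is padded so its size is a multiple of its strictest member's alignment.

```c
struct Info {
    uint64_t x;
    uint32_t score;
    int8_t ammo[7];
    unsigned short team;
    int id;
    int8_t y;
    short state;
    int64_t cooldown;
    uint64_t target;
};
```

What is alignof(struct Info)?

member alignments: x=8, score=4, ammo=1, team=2, id=4, y=1, state=2, cooldown=8, target=8
max = 8

8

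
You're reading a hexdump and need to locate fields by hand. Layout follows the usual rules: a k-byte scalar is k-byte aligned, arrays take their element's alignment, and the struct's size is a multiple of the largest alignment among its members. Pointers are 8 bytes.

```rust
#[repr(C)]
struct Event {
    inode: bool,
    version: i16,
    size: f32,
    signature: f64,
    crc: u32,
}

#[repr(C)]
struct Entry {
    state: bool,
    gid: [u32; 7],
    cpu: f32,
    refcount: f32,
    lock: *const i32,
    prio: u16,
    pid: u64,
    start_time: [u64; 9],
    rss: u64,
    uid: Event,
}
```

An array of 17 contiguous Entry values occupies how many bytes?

2856

Event: 0..1  inode  (1B, 1-aligned); 1..2  -- padding (1B); 2..4  version  (2B, 2-aligned); 4..8  size  (4B, 4-aligned); 8..16  signature  (8B, 8-aligned); 16..20  crc  (4B, 4-aligned); 20..24  -- tail padding (4B); sizeof = 24, alignof = 8
0..1  state  (1B, 1-aligned)
1..4  -- padding (3B)
4..32  gid  (28B, 4-aligned)
32..36  cpu  (4B, 4-aligned)
36..40  refcount  (4B, 4-aligned)
40..48  lock  (8B, 8-aligned)
48..50  prio  (2B, 2-aligned)
50..56  -- padding (6B)
56..64  pid  (8B, 8-aligned)
64..136  start_time  (72B, 8-aligned)
136..144  rss  (8B, 8-aligned)
144..168  uid  (24B, 8-aligned)
sizeof = 168, alignof = 8
array of 17: 17 × 168 = 2856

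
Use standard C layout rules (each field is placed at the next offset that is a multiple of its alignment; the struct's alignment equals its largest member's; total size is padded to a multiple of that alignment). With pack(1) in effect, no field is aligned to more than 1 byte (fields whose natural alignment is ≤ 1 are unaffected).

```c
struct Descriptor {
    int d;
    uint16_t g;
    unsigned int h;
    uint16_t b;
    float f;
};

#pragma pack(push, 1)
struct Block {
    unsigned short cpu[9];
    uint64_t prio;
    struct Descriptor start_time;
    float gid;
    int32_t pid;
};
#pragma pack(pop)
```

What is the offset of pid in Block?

50

Descriptor: d at 0 (size 4, align 4) → ends 4; g at 4 (size 2, align 2) → ends 6; pad 2 to align 4 for h; h at 8 (size 4, align 4) → ends 12; b at 12 (size 2, align 2) → ends 14; pad 2 to align 4 for f; f at 16 (size 4, align 4) → ends 20; total 20 bytes, alignment 4
cpu at 0 (size 18, align 1) → ends 18
prio at 18 (size 8, align 1) → ends 26
start_time at 26 (size 20, align 1) → ends 46
gid at 46 (size 4, align 1) → ends 50
pid at 50 (size 4, align 1) → ends 54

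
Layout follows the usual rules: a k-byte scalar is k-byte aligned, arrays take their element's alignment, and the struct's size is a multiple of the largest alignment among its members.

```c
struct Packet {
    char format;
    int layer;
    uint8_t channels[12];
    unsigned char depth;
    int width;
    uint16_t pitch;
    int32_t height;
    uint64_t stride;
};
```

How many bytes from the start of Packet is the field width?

24

format at 0 (size 1, align 1) → ends 1
pad 3 to align 4 for layer
layer at 4 (size 4, align 4) → ends 8
channels at 8 (size 12, align 1) → ends 20
depth at 20 (size 1, align 1) → ends 21
pad 3 to align 4 for width
width at 24 (size 4, align 4) → ends 28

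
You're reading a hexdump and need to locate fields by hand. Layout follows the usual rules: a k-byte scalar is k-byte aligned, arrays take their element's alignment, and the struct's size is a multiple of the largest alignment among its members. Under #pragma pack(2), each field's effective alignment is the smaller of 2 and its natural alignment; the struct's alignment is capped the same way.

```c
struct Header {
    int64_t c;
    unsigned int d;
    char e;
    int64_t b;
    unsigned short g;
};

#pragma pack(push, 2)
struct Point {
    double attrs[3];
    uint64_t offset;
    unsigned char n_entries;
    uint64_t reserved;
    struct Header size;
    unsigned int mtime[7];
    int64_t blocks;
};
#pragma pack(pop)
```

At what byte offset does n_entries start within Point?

32

Header: 0..8  c  (8B, 8-aligned); 8..12  d  (4B, 4-aligned); 12..13  e  (1B, 1-aligned); 13..16  -- padding (3B); 16..24  b  (8B, 8-aligned); 24..26  g  (2B, 2-aligned); 26..32  -- tail padding (6B); sizeof = 32, alignof = 8
0..24  attrs  (24B, 2-aligned)
24..32  offset  (8B, 2-aligned)
32..33  n_entries  (1B, 1-aligned)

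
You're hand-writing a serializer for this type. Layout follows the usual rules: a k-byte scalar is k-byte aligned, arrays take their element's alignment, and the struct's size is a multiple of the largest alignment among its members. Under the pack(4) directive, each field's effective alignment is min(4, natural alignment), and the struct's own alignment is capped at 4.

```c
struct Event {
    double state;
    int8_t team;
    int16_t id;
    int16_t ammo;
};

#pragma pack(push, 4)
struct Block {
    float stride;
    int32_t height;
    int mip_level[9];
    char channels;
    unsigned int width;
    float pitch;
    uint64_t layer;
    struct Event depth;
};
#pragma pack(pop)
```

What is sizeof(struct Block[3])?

240

Event: state at 0 (size 8, align 8) → ends 8; team at 8 (size 1, align 1) → ends 9; pad 1 to align 2 for id; id at 10 (size 2, align 2) → ends 12; ammo at 12 (size 2, align 2) → ends 14; tail pad 2 to reach multiple of 8; total 16 bytes, alignment 8
stride at 0 (size 4, align 4) → ends 4
height at 4 (size 4, align 4) → ends 8
mip_level at 8 (size 36, align 4) → ends 44
channels at 44 (size 1, align 1) → ends 45
pad 3 to align 4 for width
width at 48 (size 4, align 4) → ends 52
pitch at 52 (size 4, align 4) → ends 56
layer at 56 (size 8, align 4) → ends 64
depth at 64 (size 16, align 4) → ends 80
total 80 bytes, alignment 4
array of 3: 3 × 80 = 240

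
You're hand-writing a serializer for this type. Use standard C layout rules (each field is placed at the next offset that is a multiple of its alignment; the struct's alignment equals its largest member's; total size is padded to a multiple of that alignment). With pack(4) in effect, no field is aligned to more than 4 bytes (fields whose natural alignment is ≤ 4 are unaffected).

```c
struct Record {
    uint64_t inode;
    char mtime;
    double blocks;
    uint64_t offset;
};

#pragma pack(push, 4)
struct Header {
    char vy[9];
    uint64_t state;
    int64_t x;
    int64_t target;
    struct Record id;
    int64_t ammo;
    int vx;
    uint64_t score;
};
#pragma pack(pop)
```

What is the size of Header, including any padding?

88

Record: 0..8  inode  (8B, 8-aligned); 8..9  mtime  (1B, 1-aligned); 9..16  -- padding (7B); 16..24  blocks  (8B, 8-aligned); 24..32  offset  (8B, 8-aligned); sizeof = 32, alignof = 8
0..9  vy  (9B, 1-aligned)
9..12  -- padding (3B)
12..20  state  (8B, 4-aligned)
20..28  x  (8B, 4-aligned)
28..36  target  (8B, 4-aligned)
36..68  id  (32B, 4-aligned)
68..76  ammo  (8B, 4-aligned)
76..80  vx  (4B, 4-aligned)
80..88  score  (8B, 4-aligned)
sizeof = 88, alignof = 4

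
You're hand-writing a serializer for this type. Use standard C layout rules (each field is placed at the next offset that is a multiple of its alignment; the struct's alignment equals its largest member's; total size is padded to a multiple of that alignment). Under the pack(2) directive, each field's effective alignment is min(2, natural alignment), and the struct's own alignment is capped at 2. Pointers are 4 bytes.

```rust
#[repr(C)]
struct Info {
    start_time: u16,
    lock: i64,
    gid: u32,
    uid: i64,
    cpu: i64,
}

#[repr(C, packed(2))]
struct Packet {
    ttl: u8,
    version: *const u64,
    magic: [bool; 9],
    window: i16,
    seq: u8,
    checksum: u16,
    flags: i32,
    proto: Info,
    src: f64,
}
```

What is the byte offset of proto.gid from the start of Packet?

Info: 0..2  start_time  (2B, 2-aligned); 2..8  -- padding (6B); 8..16  lock  (8B, 8-aligned); 16..20  gid  (4B, 4-aligned); 20..24  -- padding (4B); 24..32  uid  (8B, 8-aligned); 32..40  cpu  (8B, 8-aligned); sizeof = 40, alignof = 8
0..1  ttl  (1B, 1-aligned)
1..2  -- padding (1B)
2..6  version  (4B, 2-aligned)
6..15  magic  (9B, 1-aligned)
15..16  -- padding (1B)
16..18  window  (2B, 2-aligned)
18..19  seq  (1B, 1-aligned)
19..20  -- padding (1B)
20..22  checksum  (2B, 2-aligned)
22..26  flags  (4B, 2-aligned)
26..66  proto  (40B, 2-aligned)
within Info: gid at 16
26 + 16 = 42

42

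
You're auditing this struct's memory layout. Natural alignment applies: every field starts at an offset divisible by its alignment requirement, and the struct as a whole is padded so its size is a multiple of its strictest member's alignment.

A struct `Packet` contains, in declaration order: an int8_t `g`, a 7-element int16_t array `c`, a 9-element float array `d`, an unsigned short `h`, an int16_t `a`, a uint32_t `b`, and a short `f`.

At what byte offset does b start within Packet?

@0: g [1B, align 1] → 1
+1 pad (align 2)
@2: c [14B, align 2] → 16
@16: d [36B, align 4] → 52
@52: h [2B, align 2] → 54
@54: a [2B, align 2] → 56
@56: b [4B, align 4] → 60

56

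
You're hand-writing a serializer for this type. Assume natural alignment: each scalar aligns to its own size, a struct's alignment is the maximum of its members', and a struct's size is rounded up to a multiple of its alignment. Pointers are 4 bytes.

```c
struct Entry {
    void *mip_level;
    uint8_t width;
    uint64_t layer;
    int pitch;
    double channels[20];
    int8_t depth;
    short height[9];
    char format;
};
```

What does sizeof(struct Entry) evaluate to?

@0: mip_level [4B, align 4] → 4
@4: width [1B, align 1] → 5
+3 pad (align 8)
@8: layer [8B, align 8] → 16
@16: pitch [4B, align 4] → 20
+4 pad (align 8)
@24: channels [160B, align 8] → 184
@184: depth [1B, align 1] → 185
+1 pad (align 2)
@186: height [18B, align 2] → 204
@204: format [1B, align 1] → 205
+3 tail pad (align 8)
size 208, align 8

208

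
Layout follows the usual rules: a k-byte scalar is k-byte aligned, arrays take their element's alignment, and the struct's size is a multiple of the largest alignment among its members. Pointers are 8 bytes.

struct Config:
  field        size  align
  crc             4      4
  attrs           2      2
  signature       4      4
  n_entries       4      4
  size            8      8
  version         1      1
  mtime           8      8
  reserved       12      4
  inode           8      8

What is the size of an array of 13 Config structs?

crc at 0 (size 4, align 4) → ends 4
attrs at 4 (size 2, align 2) → ends 6
pad 2 to align 4 for signature
signature at 8 (size 4, align 4) → ends 12
n_entries at 12 (size 4, align 4) → ends 16
size at 16 (size 8, align 8) → ends 24
version at 24 (size 1, align 1) → ends 25
pad 7 to align 8 for mtime
mtime at 32 (size 8, align 8) → ends 40
reserved at 40 (size 12, align 4) → ends 52
pad 4 to align 8 for inode
inode at 56 (size 8, align 8) → ends 64
total 64 bytes, alignment 8
array of 13: 13 × 64 = 832

832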